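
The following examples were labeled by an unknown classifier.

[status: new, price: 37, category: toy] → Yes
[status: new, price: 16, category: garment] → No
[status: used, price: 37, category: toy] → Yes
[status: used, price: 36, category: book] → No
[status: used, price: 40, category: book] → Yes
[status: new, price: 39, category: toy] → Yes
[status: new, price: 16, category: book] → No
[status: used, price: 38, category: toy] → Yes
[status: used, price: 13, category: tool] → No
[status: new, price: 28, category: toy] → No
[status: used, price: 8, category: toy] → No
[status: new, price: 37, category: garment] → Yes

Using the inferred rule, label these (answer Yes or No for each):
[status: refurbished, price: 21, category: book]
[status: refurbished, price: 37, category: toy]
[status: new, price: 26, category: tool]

The simplest hypothesis consistent with all the labels is: price ≥ 37.
[status: refurbished, price: 21, category: book]: price = 21, fails the rule → No. [status: refurbished, price: 37, category: toy]: price = 37, checks out → Yes. [status: new, price: 26, category: tool]: price = 26, fails the rule → No.

No, Yes, No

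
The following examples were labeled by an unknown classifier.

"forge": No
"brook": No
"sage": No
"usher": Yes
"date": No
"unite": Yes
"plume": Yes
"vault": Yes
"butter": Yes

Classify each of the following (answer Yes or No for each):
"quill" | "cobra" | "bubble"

Yes, No, Yes

The common property of the 'Yes' items is: contains 'u'. No 'No' item has it.
"quill": has 'u' — fits, so Yes. "cobra": no 'u' — lacks this property, so No. "bubble": has 'u' — fits, so Yes.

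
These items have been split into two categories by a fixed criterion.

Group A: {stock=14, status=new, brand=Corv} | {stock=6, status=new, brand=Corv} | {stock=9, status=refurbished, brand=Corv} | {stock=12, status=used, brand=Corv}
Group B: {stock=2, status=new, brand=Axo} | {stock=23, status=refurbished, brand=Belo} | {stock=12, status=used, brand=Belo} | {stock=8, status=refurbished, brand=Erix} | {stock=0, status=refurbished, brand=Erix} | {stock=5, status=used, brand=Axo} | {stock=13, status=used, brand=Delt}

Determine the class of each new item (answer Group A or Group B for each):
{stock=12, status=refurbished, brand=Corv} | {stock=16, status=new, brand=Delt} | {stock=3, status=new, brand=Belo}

The rule appears to be: brand is Corv.
Group A: {stock=12, status=refurbished, brand=Corv}, since brand is Corv.
Group B: {stock=16, status=new, brand=Delt}, since brand is Delt.
Group B: {stock=3, status=new, brand=Belo}, since brand is Belo.

Group A, Group B, Group B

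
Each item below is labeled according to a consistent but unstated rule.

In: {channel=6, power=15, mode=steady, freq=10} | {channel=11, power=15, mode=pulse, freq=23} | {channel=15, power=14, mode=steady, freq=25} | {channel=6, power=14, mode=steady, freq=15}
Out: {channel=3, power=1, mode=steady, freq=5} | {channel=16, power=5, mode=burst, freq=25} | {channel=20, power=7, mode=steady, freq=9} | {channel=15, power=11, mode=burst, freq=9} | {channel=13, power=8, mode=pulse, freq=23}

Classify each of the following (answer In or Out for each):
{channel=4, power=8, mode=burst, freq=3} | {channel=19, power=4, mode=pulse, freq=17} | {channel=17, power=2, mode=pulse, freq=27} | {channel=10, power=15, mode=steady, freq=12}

The distinguishing property — power ≥ 14 — holds for all the 'In' cases and none of the 'Out' cases.
{channel=4, power=8, mode=burst, freq=3}: power = 8, doesn't qualify → Out.
{channel=19, power=4, mode=pulse, freq=17}: power = 4, doesn't qualify → Out.
{channel=17, power=2, mode=pulse, freq=27}: power = 2, doesn't qualify → Out.
{channel=10, power=15, mode=steady, freq=12}: power = 15, passes → In.

Out, Out, Out, In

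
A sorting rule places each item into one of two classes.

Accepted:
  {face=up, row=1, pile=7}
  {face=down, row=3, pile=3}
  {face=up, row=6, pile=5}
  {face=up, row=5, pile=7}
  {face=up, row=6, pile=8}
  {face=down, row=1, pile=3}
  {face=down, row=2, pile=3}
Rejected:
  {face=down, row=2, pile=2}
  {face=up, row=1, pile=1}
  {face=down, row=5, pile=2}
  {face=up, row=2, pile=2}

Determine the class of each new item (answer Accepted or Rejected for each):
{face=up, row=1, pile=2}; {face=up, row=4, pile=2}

The pattern is that an item is 'Accepted' exactly when: pile ≥ 3.
{face=up, row=1, pile=2}: pile = 2, lacks this property → Rejected. {face=up, row=4, pile=2}: pile = 2, lacks this property → Rejected.

Rejected, Rejected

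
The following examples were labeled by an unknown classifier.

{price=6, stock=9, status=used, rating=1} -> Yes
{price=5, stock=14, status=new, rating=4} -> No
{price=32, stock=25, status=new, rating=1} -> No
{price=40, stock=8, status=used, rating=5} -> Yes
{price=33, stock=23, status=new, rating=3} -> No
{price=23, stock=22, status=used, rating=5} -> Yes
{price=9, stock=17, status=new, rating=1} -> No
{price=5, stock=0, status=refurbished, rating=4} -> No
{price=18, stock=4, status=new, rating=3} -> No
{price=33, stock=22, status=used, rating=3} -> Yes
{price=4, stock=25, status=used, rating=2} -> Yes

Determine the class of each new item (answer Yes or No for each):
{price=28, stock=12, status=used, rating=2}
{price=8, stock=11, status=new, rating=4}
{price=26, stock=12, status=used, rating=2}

The distinguishing property — status is used — holds for all the 'Yes' cases and none of the 'No' cases.
{price=28, stock=12, status=used, rating=2} — status is used, hence Yes.
{price=8, stock=11, status=new, rating=4} — status is new, hence No.
{price=26, stock=12, status=used, rating=2} — status is used, hence Yes.

Yes, No, Yes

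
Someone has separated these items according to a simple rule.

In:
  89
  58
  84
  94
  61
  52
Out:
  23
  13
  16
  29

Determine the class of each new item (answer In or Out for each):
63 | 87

All 'In' examples share one property — at least 52 — and every 'Out' example lacks it.
63: 63 ≥ 52 — passes, so In. 87: 87 ≥ 52 — passes, so In.

In, In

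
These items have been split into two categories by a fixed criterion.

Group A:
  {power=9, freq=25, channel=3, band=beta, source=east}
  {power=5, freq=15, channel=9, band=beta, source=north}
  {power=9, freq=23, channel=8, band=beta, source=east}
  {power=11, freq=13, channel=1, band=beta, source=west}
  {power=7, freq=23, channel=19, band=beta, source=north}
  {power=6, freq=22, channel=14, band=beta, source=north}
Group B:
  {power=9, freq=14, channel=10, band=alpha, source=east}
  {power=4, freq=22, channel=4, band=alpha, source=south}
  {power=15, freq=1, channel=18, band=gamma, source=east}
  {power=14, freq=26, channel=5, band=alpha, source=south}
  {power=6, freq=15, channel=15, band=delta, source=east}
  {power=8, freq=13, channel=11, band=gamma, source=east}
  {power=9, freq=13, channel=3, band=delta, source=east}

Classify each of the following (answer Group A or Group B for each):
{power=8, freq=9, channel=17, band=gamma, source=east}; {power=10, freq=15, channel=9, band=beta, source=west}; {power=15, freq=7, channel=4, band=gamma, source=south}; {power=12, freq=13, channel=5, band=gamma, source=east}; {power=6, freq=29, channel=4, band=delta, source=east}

'Group A' ⟺ band is beta.

Group B, Group A, Group B, Group B, Group B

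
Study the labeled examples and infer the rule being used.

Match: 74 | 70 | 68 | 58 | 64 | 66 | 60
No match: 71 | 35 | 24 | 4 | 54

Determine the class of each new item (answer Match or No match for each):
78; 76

Match, Match

All 'Match' examples share one property — even AND at least 58 — and every 'No match' example lacks it.
78: 78 is even, 78 ≥ 58 — qualifies, so Match.
76: 76 is even, 76 ≥ 58 — qualifies, so Match.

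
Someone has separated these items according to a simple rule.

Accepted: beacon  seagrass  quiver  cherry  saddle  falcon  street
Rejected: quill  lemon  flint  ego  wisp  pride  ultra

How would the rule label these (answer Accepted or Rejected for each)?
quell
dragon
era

Rejected, Accepted, Rejected

The classifier is using: length ≥ 6.
quell: Rejected (length 5). dragon: Accepted (length 6). era: Rejected (length 3).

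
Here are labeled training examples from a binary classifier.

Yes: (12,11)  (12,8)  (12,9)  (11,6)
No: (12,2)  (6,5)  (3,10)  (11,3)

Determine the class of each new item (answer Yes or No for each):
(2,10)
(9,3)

No, No

The distinguishing property — sum ≥ 17 — holds for all the 'Yes' cases and none of the 'No' cases.
(2,10): 2+10 = 12, doesn't match → No.
(9,3): 9+3 = 12, doesn't match → No.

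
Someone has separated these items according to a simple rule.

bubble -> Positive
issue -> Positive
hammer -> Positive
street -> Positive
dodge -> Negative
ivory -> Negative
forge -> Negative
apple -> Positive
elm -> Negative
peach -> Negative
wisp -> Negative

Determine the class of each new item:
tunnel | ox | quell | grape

Positive, Negative, Positive, Negative

'Positive' ⟺ has a double letter.
Positive: tunnel, since 'nn' doubled. Negative: ox, since no doubled letter. Positive: quell, since 'll' doubled. Negative: grape, since no doubled letter.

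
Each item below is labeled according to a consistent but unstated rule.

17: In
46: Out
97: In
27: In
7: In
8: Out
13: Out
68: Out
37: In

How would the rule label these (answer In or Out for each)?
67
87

In, In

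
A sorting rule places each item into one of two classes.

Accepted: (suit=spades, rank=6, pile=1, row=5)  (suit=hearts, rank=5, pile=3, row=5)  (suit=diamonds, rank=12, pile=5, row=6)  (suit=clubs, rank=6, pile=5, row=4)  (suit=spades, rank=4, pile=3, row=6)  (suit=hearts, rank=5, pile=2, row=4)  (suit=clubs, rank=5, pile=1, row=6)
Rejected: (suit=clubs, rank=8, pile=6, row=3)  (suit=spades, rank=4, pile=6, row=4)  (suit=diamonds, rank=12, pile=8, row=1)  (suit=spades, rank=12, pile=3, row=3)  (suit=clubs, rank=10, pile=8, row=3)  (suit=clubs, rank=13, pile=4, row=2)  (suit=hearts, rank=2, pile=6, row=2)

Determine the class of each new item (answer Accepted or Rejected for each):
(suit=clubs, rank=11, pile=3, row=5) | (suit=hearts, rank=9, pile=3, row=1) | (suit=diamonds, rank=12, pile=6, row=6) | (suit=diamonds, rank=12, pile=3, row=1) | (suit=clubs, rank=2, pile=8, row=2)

Accepted, Rejected, Rejected, Rejected, Rejected

A rule that fits every label: pile ≤ 5 AND row ≥ 4 — true of each 'Accepted' example, false of each 'Rejected' one.
(suit=clubs, rank=11, pile=3, row=5): pile = 3, row = 5 — fits, so Accepted.
(suit=hearts, rank=9, pile=3, row=1): pile = 3, row = 1 — lacks this property, so Rejected.
(suit=diamonds, rank=12, pile=6, row=6): pile = 6, row = 6 — lacks this property, so Rejected.
(suit=diamonds, rank=12, pile=3, row=1): pile = 3, row = 1 — lacks this property, so Rejected.
(suit=clubs, rank=2, pile=8, row=2): pile = 8, row = 2 — lacks this property, so Rejected.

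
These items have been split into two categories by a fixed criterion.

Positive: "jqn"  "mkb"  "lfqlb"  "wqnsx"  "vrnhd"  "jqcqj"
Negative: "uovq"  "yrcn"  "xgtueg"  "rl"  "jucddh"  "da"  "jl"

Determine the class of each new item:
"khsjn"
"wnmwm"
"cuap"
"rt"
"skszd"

Positive, Positive, Negative, Negative, Positive

The simplest hypothesis consistent with all the labels is: odd length.
"khsjn" → length 5 → Positive.
"wnmwm" → length 5 → Positive.
"cuap" → length 4 → Negative.
"rt" → length 2 → Negative.
"skszd" → length 5 → Positive.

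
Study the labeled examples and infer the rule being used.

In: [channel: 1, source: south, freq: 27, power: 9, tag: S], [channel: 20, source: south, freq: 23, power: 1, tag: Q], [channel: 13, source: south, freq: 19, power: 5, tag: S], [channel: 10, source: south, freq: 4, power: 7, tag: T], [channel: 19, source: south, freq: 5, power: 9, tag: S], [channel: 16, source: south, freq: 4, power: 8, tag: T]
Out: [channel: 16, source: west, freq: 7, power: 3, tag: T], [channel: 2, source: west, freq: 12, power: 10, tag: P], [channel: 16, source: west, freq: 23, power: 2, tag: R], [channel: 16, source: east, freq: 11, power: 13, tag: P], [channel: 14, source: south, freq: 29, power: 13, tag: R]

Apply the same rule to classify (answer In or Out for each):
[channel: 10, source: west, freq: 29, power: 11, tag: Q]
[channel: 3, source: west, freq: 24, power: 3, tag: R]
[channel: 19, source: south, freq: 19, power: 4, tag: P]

'In' ⟺ source is south AND freq ≤ 27.

Out, Out, In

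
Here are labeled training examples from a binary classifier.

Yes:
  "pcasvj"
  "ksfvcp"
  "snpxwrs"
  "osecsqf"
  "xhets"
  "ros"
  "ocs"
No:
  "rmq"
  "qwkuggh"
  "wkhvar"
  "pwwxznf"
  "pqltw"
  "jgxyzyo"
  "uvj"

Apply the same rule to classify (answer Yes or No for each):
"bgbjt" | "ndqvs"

Checking candidate rules against both groups, what survives is: contains 's'.
"bgbjt": No (no 's').
"ndqvs": Yes (has 's').

No, Yes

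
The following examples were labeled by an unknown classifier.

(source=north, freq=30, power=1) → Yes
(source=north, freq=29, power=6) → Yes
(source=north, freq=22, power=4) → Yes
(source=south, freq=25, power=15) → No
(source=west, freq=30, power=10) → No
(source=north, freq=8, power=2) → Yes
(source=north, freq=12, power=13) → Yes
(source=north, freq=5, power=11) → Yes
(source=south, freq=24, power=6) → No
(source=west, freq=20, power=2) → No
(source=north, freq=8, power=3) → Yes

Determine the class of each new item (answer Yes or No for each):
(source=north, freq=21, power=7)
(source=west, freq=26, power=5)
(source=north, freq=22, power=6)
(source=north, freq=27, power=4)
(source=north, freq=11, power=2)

Yes, No, Yes, Yes, Yes

The simplest hypothesis consistent with all the labels is: source is north.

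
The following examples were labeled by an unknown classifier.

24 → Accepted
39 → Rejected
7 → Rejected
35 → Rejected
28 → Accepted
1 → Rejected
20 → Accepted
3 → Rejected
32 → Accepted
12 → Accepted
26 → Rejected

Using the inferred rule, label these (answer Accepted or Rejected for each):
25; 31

Rejected, Rejected

Rule: multiple of 4. This holds for each 'Accepted' example and fails for each 'Rejected' one.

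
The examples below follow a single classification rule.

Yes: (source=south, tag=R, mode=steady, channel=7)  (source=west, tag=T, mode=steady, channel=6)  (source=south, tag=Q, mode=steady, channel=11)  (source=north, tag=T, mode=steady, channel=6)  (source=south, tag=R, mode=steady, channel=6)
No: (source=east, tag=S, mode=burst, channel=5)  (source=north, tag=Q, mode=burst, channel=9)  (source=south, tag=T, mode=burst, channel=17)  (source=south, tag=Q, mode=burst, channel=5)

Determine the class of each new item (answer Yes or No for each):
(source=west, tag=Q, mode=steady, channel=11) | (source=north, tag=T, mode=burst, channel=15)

A rule that fits every label: mode is steady — true of each 'Yes' example, false of each 'No' one.

Yes, No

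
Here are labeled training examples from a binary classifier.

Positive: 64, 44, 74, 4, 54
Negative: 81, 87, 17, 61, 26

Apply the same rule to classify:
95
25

Negative, Negative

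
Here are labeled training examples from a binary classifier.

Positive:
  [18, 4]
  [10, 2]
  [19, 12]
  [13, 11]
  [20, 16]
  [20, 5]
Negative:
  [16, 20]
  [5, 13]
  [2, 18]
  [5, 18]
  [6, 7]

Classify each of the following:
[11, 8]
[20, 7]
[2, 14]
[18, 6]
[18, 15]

Positive, Positive, Negative, Positive, Positive

All 'Positive' examples share one property — first > second — and every 'Negative' example lacks it.
[11, 8] → 11 > 8 → Positive. [20, 7] → 20 > 7 → Positive. [2, 14] → 2 < 14 → Negative. [18, 6] → 18 > 6 → Positive. [18, 15] → 18 > 15 → Positive.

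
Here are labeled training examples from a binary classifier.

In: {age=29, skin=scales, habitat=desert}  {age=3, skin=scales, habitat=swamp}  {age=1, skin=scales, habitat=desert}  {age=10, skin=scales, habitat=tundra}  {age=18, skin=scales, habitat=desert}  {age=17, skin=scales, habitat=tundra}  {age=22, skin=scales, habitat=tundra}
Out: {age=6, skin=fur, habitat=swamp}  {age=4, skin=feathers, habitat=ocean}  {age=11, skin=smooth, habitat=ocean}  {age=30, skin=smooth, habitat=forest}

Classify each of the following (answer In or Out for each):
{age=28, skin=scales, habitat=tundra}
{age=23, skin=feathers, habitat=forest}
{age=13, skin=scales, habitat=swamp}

In, Out, In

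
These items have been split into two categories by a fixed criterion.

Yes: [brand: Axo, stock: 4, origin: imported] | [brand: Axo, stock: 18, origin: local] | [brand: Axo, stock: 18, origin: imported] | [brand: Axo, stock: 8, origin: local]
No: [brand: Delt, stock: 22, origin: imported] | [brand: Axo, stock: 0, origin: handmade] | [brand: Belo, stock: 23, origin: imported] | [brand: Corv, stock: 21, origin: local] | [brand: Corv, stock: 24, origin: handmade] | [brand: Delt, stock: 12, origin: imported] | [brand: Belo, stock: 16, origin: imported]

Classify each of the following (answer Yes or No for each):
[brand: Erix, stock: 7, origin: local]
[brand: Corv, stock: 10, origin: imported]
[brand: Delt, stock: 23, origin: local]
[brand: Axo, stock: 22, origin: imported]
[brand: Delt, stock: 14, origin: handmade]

No, No, No, Yes, No

The common property of the 'Yes' items is: brand is Axo AND stock ≥ 4. No 'No' item has it.
[brand: Erix, stock: 7, origin: local] — brand is Erix, stock = 7, hence No.
[brand: Corv, stock: 10, origin: imported] — brand is Corv, stock = 10, hence No.
[brand: Delt, stock: 23, origin: local] — brand is Delt, stock = 23, hence No.
[brand: Axo, stock: 22, origin: imported] — brand is Axo, stock = 22, hence Yes.
[brand: Delt, stock: 14, origin: handmade] — brand is Delt, stock = 14, hence No.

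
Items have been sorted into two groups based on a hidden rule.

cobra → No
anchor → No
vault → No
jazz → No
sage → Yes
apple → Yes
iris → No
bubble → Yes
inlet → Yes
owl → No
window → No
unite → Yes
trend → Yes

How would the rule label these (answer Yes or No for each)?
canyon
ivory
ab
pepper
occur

No, No, No, Yes, No

A rule that fits every label: contains 'e' — true of each 'Yes' example, false of each 'No' one.
canyon: no 'e' — doesn't match, so No. ivory: no 'e' — doesn't match, so No. ab: no 'e' — doesn't match, so No. pepper: has 'e' — qualifies, so Yes. occur: no 'e' — doesn't match, so No.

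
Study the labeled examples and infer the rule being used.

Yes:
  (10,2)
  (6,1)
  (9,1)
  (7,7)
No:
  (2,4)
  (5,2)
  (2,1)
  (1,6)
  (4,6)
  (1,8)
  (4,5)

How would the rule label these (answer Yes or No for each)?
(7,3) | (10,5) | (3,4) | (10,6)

Yes, Yes, No, Yes

Rule: first ≥ 6. This holds for each 'Yes' example and fails for each 'No' one.
(7,3): first 7 — passes, so Yes.
(10,5): first 10 — passes, so Yes.
(3,4): first 3 — fails this test, so No.
(10,6): first 10 — passes, so Yes.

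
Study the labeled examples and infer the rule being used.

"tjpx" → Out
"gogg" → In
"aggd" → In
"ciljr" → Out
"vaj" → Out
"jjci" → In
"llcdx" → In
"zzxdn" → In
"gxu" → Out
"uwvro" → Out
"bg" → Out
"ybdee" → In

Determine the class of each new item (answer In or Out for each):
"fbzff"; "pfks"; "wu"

In, Out, Out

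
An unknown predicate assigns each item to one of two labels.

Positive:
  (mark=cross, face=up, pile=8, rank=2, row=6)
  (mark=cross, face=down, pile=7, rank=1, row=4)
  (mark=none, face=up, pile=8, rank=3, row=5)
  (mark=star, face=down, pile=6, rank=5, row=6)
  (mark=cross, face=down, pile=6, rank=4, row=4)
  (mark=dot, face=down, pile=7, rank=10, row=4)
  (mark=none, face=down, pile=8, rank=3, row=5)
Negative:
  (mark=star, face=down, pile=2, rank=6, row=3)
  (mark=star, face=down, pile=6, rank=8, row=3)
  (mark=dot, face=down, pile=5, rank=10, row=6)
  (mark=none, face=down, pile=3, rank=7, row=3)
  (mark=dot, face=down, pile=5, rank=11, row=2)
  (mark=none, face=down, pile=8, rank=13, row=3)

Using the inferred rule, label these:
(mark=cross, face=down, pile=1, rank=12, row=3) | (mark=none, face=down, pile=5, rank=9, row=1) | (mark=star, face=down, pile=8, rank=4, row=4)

The pattern is that an item is 'Positive' exactly when: row ≥ 4 AND pile ≥ 6.
(mark=cross, face=down, pile=1, rank=12, row=3) → row = 3, pile = 1 → Negative.
(mark=none, face=down, pile=5, rank=9, row=1) → row = 1, pile = 5 → Negative.
(mark=star, face=down, pile=8, rank=4, row=4) → row = 4, pile = 8 → Positive.

Negative, Negative, Positive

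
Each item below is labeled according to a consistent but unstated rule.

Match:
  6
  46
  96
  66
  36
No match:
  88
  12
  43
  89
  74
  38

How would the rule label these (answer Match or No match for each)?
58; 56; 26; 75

No match, Match, Match, No match

The rule appears to be: ends in digit 6.
58: No match (last digit 8).
56: Match (last digit 6).
26: Match (last digit 6).
75: No match (last digit 5).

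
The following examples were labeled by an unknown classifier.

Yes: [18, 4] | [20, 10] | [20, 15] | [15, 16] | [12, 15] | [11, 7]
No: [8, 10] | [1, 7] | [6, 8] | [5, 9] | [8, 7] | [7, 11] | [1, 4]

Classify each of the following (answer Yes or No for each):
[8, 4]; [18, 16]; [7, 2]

Rule: first ≥ 9. This holds for each 'Yes' example and fails for each 'No' one.

No, Yes, No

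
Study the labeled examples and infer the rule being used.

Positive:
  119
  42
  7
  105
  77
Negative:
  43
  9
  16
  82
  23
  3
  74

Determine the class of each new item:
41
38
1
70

The distinguishing property — multiple of 7 — holds for all the 'Positive' cases and none of the 'Negative' cases.

Negative, Negative, Negative, Positive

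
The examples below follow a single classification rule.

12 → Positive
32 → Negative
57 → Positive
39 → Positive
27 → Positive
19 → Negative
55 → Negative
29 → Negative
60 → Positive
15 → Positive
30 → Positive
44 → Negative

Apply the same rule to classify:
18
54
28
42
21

One predicate separates the groups cleanly: multiple of 3.
18 — 18 = 3·6, hence Positive.
54 — 54 = 3·18, hence Positive.
28 — 28 = 3·9 + 1, hence Negative.
42 — 42 = 3·14, hence Positive.
21 — 21 = 3·7, hence Positive.

Positive, Positive, Negative, Positive, Positive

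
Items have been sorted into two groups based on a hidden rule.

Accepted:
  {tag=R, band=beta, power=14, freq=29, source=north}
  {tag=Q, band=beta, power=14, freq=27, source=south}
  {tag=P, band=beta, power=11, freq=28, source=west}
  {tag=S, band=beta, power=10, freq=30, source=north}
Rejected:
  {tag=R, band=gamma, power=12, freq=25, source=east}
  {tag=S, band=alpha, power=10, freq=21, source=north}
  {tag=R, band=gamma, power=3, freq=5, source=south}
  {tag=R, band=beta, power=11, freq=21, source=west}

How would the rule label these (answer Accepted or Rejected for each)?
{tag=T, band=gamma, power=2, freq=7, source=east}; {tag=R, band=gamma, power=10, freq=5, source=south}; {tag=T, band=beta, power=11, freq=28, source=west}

A rule that fits every label: freq ≥ 27 — true of each 'Accepted' example, false of each 'Rejected' one.

Rejected, Rejected, Accepted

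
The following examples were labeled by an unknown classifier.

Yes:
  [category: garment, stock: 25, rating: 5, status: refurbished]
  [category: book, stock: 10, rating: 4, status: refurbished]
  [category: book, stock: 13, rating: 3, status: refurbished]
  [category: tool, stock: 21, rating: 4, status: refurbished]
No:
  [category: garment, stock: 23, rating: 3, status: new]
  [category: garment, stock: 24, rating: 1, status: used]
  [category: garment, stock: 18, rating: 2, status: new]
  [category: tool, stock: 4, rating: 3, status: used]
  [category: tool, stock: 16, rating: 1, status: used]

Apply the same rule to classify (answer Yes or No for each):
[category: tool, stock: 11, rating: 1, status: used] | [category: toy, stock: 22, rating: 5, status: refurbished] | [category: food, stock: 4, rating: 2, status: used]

No, Yes, No

Every 'Yes' example satisfies: status is refurbished. None of the 'No' examples do.
[category: tool, stock: 11, rating: 1, status: used]: status is used, fails this test → No.
[category: toy, stock: 22, rating: 5, status: refurbished]: status is refurbished, passes → Yes.
[category: food, stock: 4, rating: 2, status: used]: status is used, fails this test → No.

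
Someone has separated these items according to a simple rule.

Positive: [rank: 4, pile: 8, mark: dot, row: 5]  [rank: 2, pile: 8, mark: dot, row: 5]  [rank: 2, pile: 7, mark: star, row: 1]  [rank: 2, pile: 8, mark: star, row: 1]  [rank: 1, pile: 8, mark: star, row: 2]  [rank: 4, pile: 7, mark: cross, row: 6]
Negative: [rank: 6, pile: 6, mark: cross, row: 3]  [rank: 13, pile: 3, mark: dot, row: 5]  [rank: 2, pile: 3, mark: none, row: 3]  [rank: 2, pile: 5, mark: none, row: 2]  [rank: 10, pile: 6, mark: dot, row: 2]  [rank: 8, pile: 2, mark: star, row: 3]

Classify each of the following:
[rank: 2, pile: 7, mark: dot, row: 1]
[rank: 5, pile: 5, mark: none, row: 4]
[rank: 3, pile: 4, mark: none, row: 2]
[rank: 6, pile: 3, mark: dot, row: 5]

Positive, Negative, Negative, Negative

A rule that fits every label: pile ≥ 7 — true of each 'Positive' example, false of each 'Negative' one.
[rank: 2, pile: 7, mark: dot, row: 1] → pile = 7 → Positive. [rank: 5, pile: 5, mark: none, row: 4] → pile = 5 → Negative. [rank: 3, pile: 4, mark: none, row: 2] → pile = 4 → Negative. [rank: 6, pile: 3, mark: dot, row: 5] → pile = 3 → Negative.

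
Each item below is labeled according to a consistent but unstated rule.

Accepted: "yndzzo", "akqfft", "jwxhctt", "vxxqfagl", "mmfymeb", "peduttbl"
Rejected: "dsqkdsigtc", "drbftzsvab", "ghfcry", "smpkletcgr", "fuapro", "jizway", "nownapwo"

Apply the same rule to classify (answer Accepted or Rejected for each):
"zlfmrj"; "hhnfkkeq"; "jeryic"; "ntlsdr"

A rule that fits every label: has a double letter — true of each 'Accepted' example, false of each 'Rejected' one.
"zlfmrj": no doubled letter — doesn't match, so Rejected. "hhnfkkeq": 'hh' doubled — meets the rule, so Accepted. "jeryic": no doubled letter — doesn't match, so Rejected. "ntlsdr": no doubled letter — doesn't match, so Rejected.

Rejected, Accepted, Rejected, Rejected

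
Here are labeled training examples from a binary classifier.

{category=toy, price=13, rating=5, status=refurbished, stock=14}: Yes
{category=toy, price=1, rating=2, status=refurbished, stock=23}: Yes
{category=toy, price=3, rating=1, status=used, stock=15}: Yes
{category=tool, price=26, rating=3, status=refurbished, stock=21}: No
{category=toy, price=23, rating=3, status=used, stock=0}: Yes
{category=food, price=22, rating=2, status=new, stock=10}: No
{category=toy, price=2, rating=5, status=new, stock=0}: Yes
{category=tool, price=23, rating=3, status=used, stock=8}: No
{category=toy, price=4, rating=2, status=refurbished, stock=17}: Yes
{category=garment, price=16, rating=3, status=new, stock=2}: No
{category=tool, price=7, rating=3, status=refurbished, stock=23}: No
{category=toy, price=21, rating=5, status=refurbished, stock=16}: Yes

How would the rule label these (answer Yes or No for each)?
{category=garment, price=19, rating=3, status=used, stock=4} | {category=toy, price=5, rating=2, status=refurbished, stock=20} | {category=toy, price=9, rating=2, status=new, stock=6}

No, Yes, Yes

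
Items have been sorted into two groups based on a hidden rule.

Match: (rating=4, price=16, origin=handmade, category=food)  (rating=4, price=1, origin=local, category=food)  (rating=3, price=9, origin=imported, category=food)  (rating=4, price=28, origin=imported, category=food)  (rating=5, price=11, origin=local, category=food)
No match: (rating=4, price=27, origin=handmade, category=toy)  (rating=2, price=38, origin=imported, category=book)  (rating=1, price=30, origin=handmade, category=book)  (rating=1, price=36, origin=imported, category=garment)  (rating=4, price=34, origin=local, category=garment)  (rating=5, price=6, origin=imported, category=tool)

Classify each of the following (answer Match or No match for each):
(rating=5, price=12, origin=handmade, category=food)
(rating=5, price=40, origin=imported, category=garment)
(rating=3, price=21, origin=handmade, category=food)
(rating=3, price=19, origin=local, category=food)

Match, No match, Match, Match

The common property of the 'Match' items is: category is food. No 'No match' item has it.
Match: (rating=5, price=12, origin=handmade, category=food), since category is food.
No match: (rating=5, price=40, origin=imported, category=garment), since category is garment.
Match: (rating=3, price=21, origin=handmade, category=food), since category is food.
Match: (rating=3, price=19, origin=local, category=food), since category is food.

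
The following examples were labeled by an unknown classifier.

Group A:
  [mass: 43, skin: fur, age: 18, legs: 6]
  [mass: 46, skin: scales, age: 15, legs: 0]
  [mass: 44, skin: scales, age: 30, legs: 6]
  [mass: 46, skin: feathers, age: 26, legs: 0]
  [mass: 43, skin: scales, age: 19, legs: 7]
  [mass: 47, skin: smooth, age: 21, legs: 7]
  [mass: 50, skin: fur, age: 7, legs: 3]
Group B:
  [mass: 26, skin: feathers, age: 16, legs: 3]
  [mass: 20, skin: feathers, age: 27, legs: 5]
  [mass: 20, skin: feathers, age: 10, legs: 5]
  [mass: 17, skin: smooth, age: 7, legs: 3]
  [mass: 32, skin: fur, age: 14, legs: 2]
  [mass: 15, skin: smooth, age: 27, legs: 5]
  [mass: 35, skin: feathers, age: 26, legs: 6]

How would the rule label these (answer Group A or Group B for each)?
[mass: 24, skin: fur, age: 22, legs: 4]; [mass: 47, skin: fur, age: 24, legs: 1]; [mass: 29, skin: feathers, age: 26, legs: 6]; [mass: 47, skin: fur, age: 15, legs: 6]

The classifier is using: mass ≥ 43.

Group B, Group A, Group B, Group A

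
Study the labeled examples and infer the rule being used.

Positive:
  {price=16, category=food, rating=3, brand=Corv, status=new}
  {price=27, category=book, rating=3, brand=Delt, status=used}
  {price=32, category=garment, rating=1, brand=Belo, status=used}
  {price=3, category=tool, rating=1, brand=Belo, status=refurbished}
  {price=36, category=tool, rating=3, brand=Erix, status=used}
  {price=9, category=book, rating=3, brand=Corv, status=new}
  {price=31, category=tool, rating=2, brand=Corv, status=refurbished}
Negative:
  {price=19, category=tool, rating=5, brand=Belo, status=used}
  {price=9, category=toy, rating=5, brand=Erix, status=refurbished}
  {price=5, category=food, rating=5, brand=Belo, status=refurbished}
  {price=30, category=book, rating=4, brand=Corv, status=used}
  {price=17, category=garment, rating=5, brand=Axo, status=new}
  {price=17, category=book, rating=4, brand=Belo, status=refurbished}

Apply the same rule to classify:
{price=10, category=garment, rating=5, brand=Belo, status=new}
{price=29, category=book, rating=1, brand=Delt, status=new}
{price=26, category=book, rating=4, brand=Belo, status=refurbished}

Negative, Positive, Negative

The classifier is using: rating ≤ 3.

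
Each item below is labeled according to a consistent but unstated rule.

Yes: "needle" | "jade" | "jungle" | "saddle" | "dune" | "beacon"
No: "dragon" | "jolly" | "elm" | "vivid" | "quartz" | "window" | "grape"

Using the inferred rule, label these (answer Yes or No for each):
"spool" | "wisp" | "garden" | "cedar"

One predicate separates the groups cleanly: even length AND contains 'e'.
"spool": No (length 5, no 'e'). "wisp": No (length 4, no 'e'). "garden": Yes (length 6, has 'e'). "cedar": No (length 5, has 'e').

No, No, Yes, No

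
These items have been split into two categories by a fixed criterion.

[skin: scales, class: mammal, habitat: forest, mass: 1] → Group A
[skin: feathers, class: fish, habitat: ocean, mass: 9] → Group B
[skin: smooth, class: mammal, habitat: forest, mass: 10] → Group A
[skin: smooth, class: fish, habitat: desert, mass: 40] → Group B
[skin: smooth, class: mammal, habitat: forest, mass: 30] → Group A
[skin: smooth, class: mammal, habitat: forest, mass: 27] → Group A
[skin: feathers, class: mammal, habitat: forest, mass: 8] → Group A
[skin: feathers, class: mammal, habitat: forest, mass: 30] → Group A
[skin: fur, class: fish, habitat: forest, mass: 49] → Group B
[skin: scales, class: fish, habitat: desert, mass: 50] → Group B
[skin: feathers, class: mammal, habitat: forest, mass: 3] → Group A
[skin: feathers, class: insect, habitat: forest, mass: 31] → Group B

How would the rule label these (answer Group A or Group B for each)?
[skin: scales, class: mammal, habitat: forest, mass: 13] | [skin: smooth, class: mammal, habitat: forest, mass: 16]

Group A, Group A

The simplest hypothesis consistent with all the labels is: class is mammal.
Group A: [skin: scales, class: mammal, habitat: forest, mass: 13], since class is mammal.
Group A: [skin: smooth, class: mammal, habitat: forest, mass: 16], since class is mammal.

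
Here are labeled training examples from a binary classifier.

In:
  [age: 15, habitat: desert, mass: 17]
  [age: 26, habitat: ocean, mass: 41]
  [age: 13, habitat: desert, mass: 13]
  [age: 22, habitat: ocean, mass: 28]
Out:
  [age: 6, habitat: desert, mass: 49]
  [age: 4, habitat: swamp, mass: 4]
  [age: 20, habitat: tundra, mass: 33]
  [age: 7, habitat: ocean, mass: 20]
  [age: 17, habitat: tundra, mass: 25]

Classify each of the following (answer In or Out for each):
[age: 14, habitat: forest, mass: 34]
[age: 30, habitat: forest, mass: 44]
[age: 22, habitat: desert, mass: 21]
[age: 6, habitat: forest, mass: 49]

The classifier is using: habitat is not tundra AND age ≥ 13.
[age: 14, habitat: forest, mass: 34]: habitat is forest, age = 14, meets the rule → In. [age: 30, habitat: forest, mass: 44]: habitat is forest, age = 30, meets the rule → In. [age: 22, habitat: desert, mass: 21]: habitat is desert, age = 22, meets the rule → In. [age: 6, habitat: forest, mass: 49]: habitat is forest, age = 6, fails the rule → Out.

In, In, In, Out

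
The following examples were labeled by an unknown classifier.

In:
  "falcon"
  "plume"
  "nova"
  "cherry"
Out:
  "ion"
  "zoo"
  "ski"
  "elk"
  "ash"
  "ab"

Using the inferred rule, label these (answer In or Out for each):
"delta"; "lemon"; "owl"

In, In, Out

Rule: length ≥ 4. This holds for each 'In' example and fails for each 'Out' one.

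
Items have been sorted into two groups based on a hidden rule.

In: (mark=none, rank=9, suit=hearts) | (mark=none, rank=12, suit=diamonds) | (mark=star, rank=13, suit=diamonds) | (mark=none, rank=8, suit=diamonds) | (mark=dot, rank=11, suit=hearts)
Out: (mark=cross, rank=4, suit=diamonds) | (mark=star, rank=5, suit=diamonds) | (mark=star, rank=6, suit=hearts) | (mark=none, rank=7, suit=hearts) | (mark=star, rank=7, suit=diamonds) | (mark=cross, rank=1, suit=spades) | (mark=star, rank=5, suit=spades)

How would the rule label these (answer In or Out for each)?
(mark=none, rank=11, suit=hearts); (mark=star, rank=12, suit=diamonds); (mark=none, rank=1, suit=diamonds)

'In' ⟺ rank ≥ 8.
(mark=none, rank=11, suit=hearts): rank = 11, qualifies → In.
(mark=star, rank=12, suit=diamonds): rank = 12, qualifies → In.
(mark=none, rank=1, suit=diamonds): rank = 1, does not fit → Out.

In, In, Out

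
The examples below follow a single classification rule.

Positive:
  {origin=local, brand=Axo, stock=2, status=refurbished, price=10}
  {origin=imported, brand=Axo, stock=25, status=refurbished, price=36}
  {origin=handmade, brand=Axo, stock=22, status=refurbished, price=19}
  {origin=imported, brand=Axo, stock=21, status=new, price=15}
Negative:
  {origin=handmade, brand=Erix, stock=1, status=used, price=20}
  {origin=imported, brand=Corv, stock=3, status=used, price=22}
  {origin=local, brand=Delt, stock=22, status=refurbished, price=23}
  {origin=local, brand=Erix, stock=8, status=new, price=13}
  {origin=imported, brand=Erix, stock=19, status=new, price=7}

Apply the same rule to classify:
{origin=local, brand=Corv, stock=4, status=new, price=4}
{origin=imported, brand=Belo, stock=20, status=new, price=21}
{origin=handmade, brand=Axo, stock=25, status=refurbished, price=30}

Negative, Negative, Positive

One predicate separates the groups cleanly: brand is Axo.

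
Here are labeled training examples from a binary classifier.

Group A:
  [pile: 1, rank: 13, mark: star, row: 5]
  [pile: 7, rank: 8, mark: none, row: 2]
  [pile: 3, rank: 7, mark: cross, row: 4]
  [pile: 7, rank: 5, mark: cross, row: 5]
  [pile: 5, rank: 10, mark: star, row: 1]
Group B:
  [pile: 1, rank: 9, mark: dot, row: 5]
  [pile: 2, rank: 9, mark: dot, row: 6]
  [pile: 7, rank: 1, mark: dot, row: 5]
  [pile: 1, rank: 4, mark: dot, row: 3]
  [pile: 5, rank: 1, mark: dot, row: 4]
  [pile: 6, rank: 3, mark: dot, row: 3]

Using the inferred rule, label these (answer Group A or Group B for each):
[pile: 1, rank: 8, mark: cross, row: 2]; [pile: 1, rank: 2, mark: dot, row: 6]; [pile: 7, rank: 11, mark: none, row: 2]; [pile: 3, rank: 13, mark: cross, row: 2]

Checking candidate rules against both groups, what survives is: mark is not dot.
[pile: 1, rank: 8, mark: cross, row: 2] — mark is cross, hence Group A. [pile: 1, rank: 2, mark: dot, row: 6] — mark is dot, hence Group B. [pile: 7, rank: 11, mark: none, row: 2] — mark is none, hence Group A. [pile: 3, rank: 13, mark: cross, row: 2] — mark is cross, hence Group A.

Group A, Group B, Group A, Group A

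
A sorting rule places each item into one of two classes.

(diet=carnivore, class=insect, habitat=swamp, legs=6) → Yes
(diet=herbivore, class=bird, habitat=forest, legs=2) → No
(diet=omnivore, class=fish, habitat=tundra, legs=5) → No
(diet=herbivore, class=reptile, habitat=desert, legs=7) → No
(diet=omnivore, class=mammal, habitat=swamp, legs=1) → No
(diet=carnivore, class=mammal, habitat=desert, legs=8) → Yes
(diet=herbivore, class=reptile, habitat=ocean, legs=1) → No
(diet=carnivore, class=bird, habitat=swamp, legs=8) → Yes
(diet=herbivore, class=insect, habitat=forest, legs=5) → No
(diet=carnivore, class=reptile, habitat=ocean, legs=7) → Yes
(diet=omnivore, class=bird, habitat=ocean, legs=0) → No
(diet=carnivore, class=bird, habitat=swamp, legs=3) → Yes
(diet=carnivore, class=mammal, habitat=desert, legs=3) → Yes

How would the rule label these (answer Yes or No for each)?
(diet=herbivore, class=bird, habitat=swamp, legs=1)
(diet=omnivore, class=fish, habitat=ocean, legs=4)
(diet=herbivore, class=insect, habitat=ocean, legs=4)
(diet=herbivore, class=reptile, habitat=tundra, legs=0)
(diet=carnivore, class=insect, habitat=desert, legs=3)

No, No, No, No, Yes

The simplest hypothesis consistent with all the labels is: diet is carnivore.
(diet=herbivore, class=bird, habitat=swamp, legs=1): diet is herbivore — does not satisfy this, so No.
(diet=omnivore, class=fish, habitat=ocean, legs=4): diet is omnivore — does not satisfy this, so No.
(diet=herbivore, class=insect, habitat=ocean, legs=4): diet is herbivore — does not satisfy this, so No.
(diet=herbivore, class=reptile, habitat=tundra, legs=0): diet is herbivore — does not satisfy this, so No.
(diet=carnivore, class=insect, habitat=desert, legs=3): diet is carnivore — passes, so Yes.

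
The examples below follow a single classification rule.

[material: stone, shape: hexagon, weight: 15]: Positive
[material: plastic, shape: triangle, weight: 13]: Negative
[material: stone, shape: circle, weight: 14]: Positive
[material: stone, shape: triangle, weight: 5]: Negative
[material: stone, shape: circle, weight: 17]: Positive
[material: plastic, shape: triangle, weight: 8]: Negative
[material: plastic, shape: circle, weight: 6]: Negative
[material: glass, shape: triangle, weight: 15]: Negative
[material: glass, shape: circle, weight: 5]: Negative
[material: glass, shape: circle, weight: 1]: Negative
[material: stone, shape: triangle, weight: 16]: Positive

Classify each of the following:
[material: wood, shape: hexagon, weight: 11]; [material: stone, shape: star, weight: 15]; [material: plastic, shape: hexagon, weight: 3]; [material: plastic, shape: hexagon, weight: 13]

All 'Positive' examples share one property — material is stone AND weight ≥ 6 — and every 'Negative' example lacks it.
[material: wood, shape: hexagon, weight: 11] → material is wood, weight = 11 → Negative. [material: stone, shape: star, weight: 15] → material is stone, weight = 15 → Positive. [material: plastic, shape: hexagon, weight: 3] → material is plastic, weight = 3 → Negative. [material: plastic, shape: hexagon, weight: 13] → material is plastic, weight = 13 → Negative.

Negative, Positive, Negative, Negative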